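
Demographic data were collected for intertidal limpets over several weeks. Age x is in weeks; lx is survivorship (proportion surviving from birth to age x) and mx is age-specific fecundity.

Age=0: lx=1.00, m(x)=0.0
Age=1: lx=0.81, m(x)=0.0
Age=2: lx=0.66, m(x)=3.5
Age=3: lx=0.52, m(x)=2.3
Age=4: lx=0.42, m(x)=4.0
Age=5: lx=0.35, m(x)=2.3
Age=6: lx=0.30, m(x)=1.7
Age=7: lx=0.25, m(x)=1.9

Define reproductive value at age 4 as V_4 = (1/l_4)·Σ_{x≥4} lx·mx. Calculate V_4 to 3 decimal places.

8.262

lx·mx for x ≥ 4: 1.68, 0.805, 0.51, 0.475 → sum = 3.47
V_4 = 3.47 / l_4 = 3.47 / 0.42 = 8.261905… → 8.262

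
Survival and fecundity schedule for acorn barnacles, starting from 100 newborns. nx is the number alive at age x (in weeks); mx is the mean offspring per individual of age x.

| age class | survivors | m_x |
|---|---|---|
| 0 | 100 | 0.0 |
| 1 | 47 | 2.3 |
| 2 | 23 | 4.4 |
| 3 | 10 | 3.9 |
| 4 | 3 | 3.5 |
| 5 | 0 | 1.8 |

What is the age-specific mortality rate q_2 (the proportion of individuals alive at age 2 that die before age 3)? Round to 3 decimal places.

lx = nx/n0 = nx/100: 1, 0.47, 0.23, 0.1, 0.03, 0
q_2 = (l_2 − l_3) / l_2 = (0.23 − 0.1) / 0.23
     = 0.13 / 0.23 = 0.565217… → 0.565

0.565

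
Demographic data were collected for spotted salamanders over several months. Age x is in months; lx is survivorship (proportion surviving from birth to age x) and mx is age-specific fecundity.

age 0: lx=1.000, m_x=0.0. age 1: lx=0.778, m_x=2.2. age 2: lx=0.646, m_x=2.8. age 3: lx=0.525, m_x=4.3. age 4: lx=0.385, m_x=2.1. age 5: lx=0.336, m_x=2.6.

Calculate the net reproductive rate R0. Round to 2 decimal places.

7.46

lx·mx by age: 0, 1.7116, 1.8088, 2.2575, 0.8085, 0.8736
R0 = Σ lx·mx = 7.46 → 7.46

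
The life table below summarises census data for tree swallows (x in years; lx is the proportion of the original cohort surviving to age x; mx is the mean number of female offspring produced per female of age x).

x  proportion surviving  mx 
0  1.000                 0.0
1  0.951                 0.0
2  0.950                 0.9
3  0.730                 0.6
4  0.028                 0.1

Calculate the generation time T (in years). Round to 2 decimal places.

lx·mx: 0, 0, 0.855, 0.438, 0.0028 → R0 = 1.2958
x·lx·mx: 0, 0, 1.71, 1.314, 0.0112 → Σ = 3.0352
T = 3.0352 / 1.2958 = 2.342337… → 2.34

2.34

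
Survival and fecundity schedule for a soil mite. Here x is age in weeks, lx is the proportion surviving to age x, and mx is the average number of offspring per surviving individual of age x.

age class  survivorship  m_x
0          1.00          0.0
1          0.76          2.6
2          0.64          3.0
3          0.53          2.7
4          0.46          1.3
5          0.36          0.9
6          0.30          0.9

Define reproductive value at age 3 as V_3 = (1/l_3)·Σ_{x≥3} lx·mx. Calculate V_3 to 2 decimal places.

lx·mx for x ≥ 3: 1.431, 0.598, 0.324, 0.27 → sum = 2.623
V_3 = 2.623 / l_3 = 2.623 / 0.53 = 4.949057… → 4.95

4.95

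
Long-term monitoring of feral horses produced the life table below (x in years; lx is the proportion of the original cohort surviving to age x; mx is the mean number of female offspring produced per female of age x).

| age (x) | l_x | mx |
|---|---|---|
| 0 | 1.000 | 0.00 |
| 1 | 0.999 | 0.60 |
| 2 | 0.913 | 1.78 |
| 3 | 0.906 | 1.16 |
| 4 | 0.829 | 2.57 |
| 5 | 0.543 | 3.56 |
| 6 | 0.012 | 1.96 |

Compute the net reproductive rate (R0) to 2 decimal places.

7.36

lx·mx by age: 0, 0.5994, 1.62514, 1.05096, 2.13053, 1.93308, 0.02352
R0 = Σ lx·mx = 7.36263 → 7.36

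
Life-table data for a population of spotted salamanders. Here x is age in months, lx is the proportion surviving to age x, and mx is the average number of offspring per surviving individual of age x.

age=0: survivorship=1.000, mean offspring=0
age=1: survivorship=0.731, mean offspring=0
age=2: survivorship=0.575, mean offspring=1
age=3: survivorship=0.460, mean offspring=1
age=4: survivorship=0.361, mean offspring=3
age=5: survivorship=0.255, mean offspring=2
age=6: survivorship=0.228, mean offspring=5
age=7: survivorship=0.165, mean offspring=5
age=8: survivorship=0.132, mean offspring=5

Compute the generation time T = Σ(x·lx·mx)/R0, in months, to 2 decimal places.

5.20

lx·mx: 0, 0, 0.575, 0.46, 1.083, 0.51, 1.14, 0.825, 0.66 → R0 = 5.253
x·lx·mx: 0, 0, 1.15, 1.38, 4.332, 2.55, 6.84, 5.775, 5.28 → Σ = 27.307
T = 27.307 / 5.253 = 5.198363… → 5.20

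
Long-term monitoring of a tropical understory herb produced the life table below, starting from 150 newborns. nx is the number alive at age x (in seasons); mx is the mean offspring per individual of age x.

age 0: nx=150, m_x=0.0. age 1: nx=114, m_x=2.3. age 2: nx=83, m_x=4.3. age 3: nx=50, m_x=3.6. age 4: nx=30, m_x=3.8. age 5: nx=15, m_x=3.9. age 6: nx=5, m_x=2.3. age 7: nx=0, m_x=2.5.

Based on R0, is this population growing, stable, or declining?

lx = nx/n0 = nx/150: 1, 0.76, 0.55333…, 0.33333…, 0.2, 0.1, 0.03333…, 0
R0 = Σ lx·mx = 0 + 1.748 + 2.379333… + 1.2… + 0.76 + 0.39 + 0.076667… + 0 = 6.554…
R0 > 1, so the population is growing.

growing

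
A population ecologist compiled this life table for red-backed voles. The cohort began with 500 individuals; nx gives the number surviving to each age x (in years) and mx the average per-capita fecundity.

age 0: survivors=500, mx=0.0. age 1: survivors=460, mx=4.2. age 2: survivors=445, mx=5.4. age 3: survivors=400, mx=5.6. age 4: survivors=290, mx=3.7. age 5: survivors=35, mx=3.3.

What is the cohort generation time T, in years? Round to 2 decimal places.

2.36

lx = nx/n0 = nx/500: 1, 0.92, 0.89, 0.8, 0.58, 0.07
lx·mx: 0, 3.864, 4.806, 4.48, 2.146, 0.231 → R0 = 15.527
x·lx·mx: 0, 3.864, 9.612, 13.44, 8.584, 1.155 → Σ = 36.655
T = 36.655 / 15.527 = 2.360726… → 2.36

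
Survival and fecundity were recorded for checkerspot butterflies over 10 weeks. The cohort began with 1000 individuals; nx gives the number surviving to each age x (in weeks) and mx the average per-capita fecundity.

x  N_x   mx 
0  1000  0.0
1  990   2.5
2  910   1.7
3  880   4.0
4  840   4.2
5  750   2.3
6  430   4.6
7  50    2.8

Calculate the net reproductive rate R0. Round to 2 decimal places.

14.91

lx = nx/n0 = nx/1000: 1, 0.99, 0.91, 0.88, 0.84, 0.75, 0.43, 0.05
lx·mx by age: 0, 2.475, 1.547, 3.52, 3.528, 1.725, 1.978, 0.14
R0 = Σ lx·mx = 14.913 → 14.91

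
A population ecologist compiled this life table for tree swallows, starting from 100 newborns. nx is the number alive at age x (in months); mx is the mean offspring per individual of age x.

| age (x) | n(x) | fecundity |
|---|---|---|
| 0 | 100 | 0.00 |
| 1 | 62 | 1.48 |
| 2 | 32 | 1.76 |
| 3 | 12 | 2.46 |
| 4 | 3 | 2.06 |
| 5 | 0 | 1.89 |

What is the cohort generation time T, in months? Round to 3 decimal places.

lx = nx/n0 = nx/100: 1, 0.62, 0.32, 0.12, 0.03, 0
lx·mx: 0, 0.9176, 0.5632, 0.2952, 0.0618, 0 → R0 = 1.8378
x·lx·mx: 0, 0.9176, 1.1264, 0.8856, 0.2472, 0 → Σ = 3.1768
T = 3.1768 / 1.8378 = 1.728589… → 1.729

1.729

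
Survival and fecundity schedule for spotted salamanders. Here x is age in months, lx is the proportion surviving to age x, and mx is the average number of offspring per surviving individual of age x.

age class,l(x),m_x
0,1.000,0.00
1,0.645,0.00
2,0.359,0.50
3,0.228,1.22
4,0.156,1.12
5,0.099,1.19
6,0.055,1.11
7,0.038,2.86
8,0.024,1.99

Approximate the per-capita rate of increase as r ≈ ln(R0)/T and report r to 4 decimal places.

-0.0080

R0 = Σ lx·mx = 0 + 0 + 0.1795 + 0.27816 + 0.17472 + 0.11781 + 0.06105 + 0.10868 + 0.04776 = 0.96768
Σ x·lx·mx = 3.99055; T = 3.99055/0.96768 = 4.12383…
r ≈ ln(R0)/T = ln(0.96768)/4.12383… = -0.007967… → -0.0080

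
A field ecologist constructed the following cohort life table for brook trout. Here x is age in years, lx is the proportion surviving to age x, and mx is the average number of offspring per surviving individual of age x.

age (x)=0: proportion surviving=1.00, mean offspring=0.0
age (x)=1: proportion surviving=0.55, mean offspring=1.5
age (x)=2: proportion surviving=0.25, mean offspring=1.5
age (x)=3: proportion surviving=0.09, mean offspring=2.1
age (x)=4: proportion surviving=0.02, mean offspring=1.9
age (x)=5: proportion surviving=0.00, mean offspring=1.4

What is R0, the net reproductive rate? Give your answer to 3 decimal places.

1.427

lx·mx by age: 0, 0.825, 0.375, 0.189, 0.038, 0
R0 = Σ lx·mx = 1.427 → 1.427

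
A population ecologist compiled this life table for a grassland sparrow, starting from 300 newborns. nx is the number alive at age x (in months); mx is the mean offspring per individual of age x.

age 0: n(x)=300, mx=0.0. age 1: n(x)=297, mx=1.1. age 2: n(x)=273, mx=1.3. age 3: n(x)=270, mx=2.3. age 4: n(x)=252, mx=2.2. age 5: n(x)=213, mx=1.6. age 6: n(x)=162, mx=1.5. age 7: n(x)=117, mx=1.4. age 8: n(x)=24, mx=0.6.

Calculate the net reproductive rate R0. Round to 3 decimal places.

lx = nx/n0 = nx/300: 1, 0.99, 0.91, 0.9, 0.84, 0.71, 0.54, 0.39, 0.08
lx·mx by age: 0, 1.089, 1.183, 2.07, 1.848, 1.136, 0.81, 0.546, 0.048
R0 = Σ lx·mx = 8.73 → 8.730

8.730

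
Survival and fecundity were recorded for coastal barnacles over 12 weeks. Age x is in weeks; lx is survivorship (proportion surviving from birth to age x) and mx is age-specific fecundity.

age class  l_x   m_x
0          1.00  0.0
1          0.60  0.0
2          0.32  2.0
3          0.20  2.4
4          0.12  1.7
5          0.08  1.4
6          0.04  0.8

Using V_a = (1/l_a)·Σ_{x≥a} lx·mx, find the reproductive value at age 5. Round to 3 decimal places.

1.800

lx·mx for x ≥ 5: 0.112, 0.032 → sum = 0.144
V_5 = 0.144 / l_5 = 0.144 / 0.08 = 1.8 → 1.800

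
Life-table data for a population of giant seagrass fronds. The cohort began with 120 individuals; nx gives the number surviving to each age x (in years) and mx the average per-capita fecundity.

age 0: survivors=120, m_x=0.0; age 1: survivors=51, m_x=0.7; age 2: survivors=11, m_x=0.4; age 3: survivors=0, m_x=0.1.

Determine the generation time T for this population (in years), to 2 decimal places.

lx = nx/n0 = nx/120: 1, 0.425, 0.09167…, 0
lx·mx: 0, 0.2975, 0.036667…, 0 → R0 = 0.334167…
x·lx·mx: 0, 0.2975, 0.073333…, 0 → Σ = 0.370833…
T = 0.370833… / 0.334167… = 1.109726… → 1.11

1.11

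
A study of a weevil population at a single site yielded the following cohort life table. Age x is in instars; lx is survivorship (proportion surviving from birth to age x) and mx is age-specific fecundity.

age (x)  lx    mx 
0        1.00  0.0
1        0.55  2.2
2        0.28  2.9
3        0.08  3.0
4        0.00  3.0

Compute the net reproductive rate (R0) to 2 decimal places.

lx·mx by age: 0, 1.21, 0.812, 0.24, 0
R0 = Σ lx·mx = 2.262 → 2.26

2.26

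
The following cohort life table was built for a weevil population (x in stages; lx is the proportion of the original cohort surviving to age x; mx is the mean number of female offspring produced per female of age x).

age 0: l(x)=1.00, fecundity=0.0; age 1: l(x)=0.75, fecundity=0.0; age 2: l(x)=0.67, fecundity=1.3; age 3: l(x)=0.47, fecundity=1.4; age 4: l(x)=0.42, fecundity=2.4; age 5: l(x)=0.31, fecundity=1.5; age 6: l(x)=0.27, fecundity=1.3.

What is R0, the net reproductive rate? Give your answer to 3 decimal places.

lx·mx by age: 0, 0, 0.871, 0.658, 1.008, 0.465, 0.351
R0 = Σ lx·mx = 3.353 → 3.353

3.353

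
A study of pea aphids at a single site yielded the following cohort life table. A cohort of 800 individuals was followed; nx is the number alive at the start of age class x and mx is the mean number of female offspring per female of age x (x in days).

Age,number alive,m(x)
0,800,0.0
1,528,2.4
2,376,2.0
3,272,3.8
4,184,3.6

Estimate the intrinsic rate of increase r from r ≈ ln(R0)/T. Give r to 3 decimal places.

lx = nx/n0 = nx/800: 1, 0.66, 0.47, 0.34, 0.23
R0 = Σ lx·mx = 0 + 1.584 + 0.94 + 1.292 + 0.828 = 4.644
Σ x·lx·mx = 10.652; T = 10.652/4.644 = 2.29371…
r ≈ ln(R0)/T = ln(4.644)/2.29371… = 0.66947… → 0.669

0.669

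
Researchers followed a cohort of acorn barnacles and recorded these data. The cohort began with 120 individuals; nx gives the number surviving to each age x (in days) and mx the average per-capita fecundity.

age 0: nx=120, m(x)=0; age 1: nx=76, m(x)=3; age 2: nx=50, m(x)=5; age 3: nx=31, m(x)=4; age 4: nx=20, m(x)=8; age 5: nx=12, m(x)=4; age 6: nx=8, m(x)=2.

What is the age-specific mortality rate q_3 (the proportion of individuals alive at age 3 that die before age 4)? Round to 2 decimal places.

lx = nx/n0 = nx/120: 1, 0.63333…, 0.41667…, 0.25833…, 0.16667…, 0.1, 0.06667…
q_3 = (l_3 − l_4) / l_3 = (0.258333… − 0.166667…) / 0.258333…
     = 0.091667… / 0.258333… = 0.354839… → 0.35

0.35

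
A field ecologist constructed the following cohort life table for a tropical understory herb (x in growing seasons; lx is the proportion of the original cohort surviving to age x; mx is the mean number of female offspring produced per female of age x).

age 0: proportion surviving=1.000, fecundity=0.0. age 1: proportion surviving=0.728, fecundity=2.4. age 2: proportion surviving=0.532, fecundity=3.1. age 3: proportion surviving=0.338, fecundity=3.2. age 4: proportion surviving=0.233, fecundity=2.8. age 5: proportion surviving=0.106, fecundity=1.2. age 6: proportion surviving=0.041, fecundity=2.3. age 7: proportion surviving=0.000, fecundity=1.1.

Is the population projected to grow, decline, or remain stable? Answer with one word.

growing

R0 = Σ lx·mx = 0 + 1.7472 + 1.6492 + 1.0816 + 0.6524 + 0.1272 + 0.0943 + 0 = 5.3519
R0 > 1, so the population is growing.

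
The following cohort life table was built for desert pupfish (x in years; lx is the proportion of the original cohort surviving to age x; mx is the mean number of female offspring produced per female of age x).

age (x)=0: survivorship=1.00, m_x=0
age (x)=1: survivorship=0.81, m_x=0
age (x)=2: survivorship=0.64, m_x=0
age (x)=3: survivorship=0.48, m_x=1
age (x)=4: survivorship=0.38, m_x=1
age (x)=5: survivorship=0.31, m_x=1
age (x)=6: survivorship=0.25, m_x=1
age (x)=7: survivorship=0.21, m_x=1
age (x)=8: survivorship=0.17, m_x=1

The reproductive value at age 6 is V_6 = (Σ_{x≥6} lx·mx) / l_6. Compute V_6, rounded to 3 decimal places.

2.520

lx·mx for x ≥ 6: 0.25, 0.21, 0.17 → sum = 0.63
V_6 = 0.63 / l_6 = 0.63 / 0.25 = 2.52 → 2.520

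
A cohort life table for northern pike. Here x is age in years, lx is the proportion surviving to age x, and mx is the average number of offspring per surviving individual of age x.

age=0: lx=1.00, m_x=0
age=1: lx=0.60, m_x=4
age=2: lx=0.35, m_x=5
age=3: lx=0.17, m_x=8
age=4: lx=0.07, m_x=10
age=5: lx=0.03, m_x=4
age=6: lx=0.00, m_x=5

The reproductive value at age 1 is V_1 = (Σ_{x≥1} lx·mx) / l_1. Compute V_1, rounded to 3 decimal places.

10.550

lx·mx for x ≥ 1: 2.4, 1.75, 1.36, 0.7, 0.12, 0 → sum = 6.33
V_1 = 6.33 / l_1 = 6.33 / 0.6 = 10.55 → 10.550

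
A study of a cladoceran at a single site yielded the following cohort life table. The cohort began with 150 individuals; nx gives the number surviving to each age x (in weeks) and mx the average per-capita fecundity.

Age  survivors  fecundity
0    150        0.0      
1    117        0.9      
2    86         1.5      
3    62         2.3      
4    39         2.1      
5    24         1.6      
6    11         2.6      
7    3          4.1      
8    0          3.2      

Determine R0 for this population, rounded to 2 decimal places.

3.59

lx = nx/n0 = nx/150: 1, 0.78, 0.57333…, 0.41333…, 0.26, 0.16, 0.07333…, 0.02, 0
lx·mx by age: 0, 0.702, 0.86…, 0.950667…, 0.546, 0.256, 0.190667…, 0.082, 0
R0 = Σ lx·mx = 3.587333… → 3.59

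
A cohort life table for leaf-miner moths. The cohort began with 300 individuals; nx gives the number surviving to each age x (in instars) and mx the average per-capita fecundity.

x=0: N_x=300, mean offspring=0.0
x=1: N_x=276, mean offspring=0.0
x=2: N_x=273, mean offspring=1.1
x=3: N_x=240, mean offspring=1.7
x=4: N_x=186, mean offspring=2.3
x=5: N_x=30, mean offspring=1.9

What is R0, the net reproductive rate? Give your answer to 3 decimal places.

3.977

lx = nx/n0 = nx/300: 1, 0.92, 0.91, 0.8, 0.62, 0.1
lx·mx by age: 0, 0, 1.001, 1.36, 1.426, 0.19
R0 = Σ lx·mx = 3.977 → 3.977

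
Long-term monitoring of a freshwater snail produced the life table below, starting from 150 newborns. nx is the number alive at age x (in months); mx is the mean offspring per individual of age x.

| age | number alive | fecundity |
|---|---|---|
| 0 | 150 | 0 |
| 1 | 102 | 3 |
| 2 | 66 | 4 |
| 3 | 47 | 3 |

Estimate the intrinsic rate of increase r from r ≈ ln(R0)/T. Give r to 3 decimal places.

0.880

lx = nx/n0 = nx/150: 1, 0.68, 0.44, 0.31333…
R0 = Σ lx·mx = 0 + 2.04 + 1.76 + 0.94… = 4.74…
Σ x·lx·mx = 8.38…; T = 8.38…/4.74… = 1.76793…
r ≈ ln(R0)/T = ln(4.74…)/1.76793… = 0.88015… → 0.880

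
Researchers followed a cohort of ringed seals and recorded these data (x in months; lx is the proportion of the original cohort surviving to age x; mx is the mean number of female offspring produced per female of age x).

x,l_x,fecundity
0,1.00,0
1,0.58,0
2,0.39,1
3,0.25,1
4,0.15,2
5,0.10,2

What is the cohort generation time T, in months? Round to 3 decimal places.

3.272

lx·mx: 0, 0, 0.39, 0.25, 0.3, 0.2 → R0 = 1.14
x·lx·mx: 0, 0, 0.78, 0.75, 1.2, 1 → Σ = 3.73
T = 3.73 / 1.14 = 3.27193… → 3.272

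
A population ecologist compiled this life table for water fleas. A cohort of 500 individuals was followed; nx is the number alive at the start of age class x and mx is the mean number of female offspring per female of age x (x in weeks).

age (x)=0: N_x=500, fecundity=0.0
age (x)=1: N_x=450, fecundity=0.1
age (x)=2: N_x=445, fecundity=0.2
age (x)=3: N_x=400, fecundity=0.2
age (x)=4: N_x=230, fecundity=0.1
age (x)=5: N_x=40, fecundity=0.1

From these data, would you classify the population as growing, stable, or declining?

declining

lx = nx/n0 = nx/500: 1, 0.9, 0.89, 0.8, 0.46, 0.08
R0 = Σ lx·mx = 0 + 0.09 + 0.178 + 0.16 + 0.046 + 0.008 = 0.482
R0 < 1, so the population is declining.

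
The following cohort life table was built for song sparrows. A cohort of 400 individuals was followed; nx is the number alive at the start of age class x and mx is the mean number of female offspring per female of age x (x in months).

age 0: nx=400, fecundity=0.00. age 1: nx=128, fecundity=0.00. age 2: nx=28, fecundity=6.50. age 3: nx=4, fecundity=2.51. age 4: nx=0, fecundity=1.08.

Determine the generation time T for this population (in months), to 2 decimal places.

lx = nx/n0 = nx/400: 1, 0.32, 0.07, 0.01, 0
lx·mx: 0, 0, 0.455, 0.0251, 0 → R0 = 0.4801
x·lx·mx: 0, 0, 0.91, 0.0753, 0 → Σ = 0.9853
T = 0.9853 / 0.4801 = 2.052281… → 2.05

2.05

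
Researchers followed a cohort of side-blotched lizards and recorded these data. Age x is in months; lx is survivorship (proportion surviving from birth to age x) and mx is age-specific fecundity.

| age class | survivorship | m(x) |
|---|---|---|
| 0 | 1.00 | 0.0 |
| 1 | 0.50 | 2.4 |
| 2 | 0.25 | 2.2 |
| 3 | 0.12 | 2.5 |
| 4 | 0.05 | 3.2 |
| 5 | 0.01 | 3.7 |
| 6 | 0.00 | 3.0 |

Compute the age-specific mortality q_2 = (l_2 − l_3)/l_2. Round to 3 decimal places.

0.520

q_2 = (l_2 − l_3) / l_2 = (0.25 − 0.12) / 0.25
     = 0.13 / 0.25 = 0.52 → 0.520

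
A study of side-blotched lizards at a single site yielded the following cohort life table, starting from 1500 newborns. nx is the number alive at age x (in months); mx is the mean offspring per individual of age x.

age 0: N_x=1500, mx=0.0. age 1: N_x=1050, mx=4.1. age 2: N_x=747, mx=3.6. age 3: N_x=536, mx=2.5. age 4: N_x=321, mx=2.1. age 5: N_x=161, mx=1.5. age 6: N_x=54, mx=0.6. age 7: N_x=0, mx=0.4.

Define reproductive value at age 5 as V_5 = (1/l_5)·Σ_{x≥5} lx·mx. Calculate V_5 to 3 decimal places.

lx = nx/n0 = nx/1500: 1, 0.7, 0.498, 0.35733…, 0.214, 0.10733…, 0.036, 0
lx·mx for x ≥ 5: 0.161…, 0.0216, 0 → sum = 0.1826…
V_5 = 0.1826… / l_5 = 0.1826… / 0.107333… = 1.701242… → 1.701

1.701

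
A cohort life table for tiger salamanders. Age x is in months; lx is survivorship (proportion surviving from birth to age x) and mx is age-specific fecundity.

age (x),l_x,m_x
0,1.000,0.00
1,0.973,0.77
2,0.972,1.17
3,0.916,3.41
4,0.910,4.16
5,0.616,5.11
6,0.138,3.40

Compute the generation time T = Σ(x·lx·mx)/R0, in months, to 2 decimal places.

lx·mx: 0, 0.74921, 1.13724, 3.12356, 3.7856, 3.14776, 0.4692 → R0 = 12.41257
x·lx·mx: 0, 0.74921, 2.27448, 9.37068, 15.1424, 15.7388, 2.8152 → Σ = 46.09077
T = 46.09077 / 12.41257 = 3.713233… → 3.71

3.71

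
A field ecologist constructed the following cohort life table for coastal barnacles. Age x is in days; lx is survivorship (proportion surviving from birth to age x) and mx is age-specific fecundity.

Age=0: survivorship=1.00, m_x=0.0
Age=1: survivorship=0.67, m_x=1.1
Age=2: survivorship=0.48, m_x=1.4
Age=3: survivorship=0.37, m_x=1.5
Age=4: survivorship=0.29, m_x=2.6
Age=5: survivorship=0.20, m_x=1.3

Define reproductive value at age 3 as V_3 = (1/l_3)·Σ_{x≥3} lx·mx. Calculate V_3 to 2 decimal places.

4.24

lx·mx for x ≥ 3: 0.555, 0.754, 0.26 → sum = 1.569
V_3 = 1.569 / l_3 = 1.569 / 0.37 = 4.240541… → 4.24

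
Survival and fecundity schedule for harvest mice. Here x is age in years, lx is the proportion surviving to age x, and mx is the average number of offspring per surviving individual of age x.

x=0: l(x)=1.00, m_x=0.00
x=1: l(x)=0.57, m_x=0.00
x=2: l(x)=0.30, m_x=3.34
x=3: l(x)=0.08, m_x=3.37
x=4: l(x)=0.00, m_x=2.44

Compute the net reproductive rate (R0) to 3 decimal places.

lx·mx by age: 0, 0, 1.002, 0.2696, 0
R0 = Σ lx·mx = 1.2716 → 1.272

1.272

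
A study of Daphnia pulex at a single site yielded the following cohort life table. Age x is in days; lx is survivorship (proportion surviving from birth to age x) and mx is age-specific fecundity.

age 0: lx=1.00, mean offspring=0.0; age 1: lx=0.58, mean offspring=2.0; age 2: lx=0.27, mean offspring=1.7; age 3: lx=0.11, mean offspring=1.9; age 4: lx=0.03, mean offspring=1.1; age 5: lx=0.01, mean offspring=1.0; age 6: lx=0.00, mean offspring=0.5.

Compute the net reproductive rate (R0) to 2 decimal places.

lx·mx by age: 0, 1.16, 0.459, 0.209, 0.033, 0.01, 0
R0 = Σ lx·mx = 1.871 → 1.87

1.87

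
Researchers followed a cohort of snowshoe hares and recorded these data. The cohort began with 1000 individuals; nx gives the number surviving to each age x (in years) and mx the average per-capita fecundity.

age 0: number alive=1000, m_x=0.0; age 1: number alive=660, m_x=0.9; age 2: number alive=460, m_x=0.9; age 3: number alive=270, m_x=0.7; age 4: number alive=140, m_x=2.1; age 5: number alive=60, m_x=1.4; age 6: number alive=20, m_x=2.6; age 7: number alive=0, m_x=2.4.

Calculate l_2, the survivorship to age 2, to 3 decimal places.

0.460

l_2 = n_2/n_0 = 460/1000 = 0.46 → 0.460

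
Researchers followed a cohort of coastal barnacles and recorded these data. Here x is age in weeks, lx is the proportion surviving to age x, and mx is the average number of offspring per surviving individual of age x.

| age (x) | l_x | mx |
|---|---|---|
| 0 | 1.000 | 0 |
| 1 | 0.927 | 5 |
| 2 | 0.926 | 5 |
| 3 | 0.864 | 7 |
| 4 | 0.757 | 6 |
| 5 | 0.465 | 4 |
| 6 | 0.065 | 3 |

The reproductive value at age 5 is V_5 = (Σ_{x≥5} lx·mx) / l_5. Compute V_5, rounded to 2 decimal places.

4.42

lx·mx for x ≥ 5: 1.86, 0.195 → sum = 2.055
V_5 = 2.055 / l_5 = 2.055 / 0.465 = 4.419355… → 4.42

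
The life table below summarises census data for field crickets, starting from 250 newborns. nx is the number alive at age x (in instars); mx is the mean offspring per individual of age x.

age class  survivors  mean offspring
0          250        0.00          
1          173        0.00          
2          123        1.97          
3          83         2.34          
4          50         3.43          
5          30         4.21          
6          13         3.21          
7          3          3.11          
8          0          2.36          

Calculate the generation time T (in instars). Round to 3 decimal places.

3.438

lx = nx/n0 = nx/250: 1, 0.692, 0.492, 0.332, 0.2, 0.12, 0.052, 0.012, 0
lx·mx: 0, 0, 0.96924, 0.77688, 0.686, 0.5052, 0.16692, 0.03732, 0 → R0 = 3.14156
x·lx·mx: 0, 0, 1.93848, 2.33064, 2.744, 2.526, 1.00152, 0.26124, 0 → Σ = 10.80188
T = 10.80188 / 3.14156 = 3.438381… → 3.438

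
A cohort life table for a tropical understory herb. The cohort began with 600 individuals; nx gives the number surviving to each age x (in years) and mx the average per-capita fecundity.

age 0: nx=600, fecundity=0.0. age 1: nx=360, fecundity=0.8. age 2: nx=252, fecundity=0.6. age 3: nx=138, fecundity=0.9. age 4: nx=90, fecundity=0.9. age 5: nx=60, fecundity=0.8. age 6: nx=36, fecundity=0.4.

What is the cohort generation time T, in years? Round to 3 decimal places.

lx = nx/n0 = nx/600: 1, 0.6, 0.42, 0.23, 0.15, 0.1, 0.06
lx·mx: 0, 0.48, 0.252, 0.207, 0.135, 0.08, 0.024 → R0 = 1.178
x·lx·mx: 0, 0.48, 0.504, 0.621, 0.54, 0.4, 0.144 → Σ = 2.689
T = 2.689 / 1.178 = 2.282683… → 2.283

2.283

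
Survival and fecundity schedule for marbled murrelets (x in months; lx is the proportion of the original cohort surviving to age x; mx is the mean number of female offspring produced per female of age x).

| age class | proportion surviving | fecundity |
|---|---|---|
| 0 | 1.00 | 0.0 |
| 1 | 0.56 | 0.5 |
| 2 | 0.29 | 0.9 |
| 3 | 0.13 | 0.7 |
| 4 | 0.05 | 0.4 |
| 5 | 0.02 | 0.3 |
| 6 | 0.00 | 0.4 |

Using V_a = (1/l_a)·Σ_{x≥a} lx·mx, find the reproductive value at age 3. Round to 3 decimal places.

0.900

lx·mx for x ≥ 3: 0.091, 0.02, 0.006, 0 → sum = 0.117
V_3 = 0.117 / l_3 = 0.117 / 0.13 = 0.9 → 0.900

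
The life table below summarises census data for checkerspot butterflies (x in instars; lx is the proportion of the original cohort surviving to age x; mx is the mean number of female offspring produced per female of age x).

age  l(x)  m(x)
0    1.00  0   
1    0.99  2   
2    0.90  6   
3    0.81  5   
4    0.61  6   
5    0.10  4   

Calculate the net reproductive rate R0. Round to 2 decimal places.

lx·mx by age: 0, 1.98, 5.4, 4.05, 3.66, 0.4
R0 = Σ lx·mx = 15.49 → 15.49

15.49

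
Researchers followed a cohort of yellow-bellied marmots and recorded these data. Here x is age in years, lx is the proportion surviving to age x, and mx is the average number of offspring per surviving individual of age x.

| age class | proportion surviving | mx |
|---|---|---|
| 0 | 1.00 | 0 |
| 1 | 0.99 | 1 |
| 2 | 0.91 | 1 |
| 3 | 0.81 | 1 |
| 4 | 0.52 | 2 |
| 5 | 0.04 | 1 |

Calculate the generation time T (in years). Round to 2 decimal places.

lx·mx: 0, 0.99, 0.91, 0.81, 1.04, 0.04 → R0 = 3.79
x·lx·mx: 0, 0.99, 1.82, 2.43, 4.16, 0.2 → Σ = 9.6
T = 9.6 / 3.79 = 2.532982… → 2.53

2.53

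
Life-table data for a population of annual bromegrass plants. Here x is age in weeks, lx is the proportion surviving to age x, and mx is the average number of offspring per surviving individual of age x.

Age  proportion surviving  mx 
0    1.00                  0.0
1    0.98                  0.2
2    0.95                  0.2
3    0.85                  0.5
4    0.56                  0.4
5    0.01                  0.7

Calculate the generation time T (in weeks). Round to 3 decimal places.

2.670

lx·mx: 0, 0.196, 0.19, 0.425, 0.224, 0.007 → R0 = 1.042
x·lx·mx: 0, 0.196, 0.38, 1.275, 0.896, 0.035 → Σ = 2.782
T = 2.782 / 1.042 = 2.669866… → 2.670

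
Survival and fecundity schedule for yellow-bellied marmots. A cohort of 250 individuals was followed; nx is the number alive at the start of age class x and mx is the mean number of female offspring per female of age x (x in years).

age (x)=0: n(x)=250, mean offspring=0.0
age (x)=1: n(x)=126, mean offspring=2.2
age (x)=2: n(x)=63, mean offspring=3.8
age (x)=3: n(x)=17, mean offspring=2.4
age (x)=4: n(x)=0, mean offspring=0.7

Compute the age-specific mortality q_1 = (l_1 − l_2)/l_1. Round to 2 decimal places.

lx = nx/n0 = nx/250: 1, 0.504, 0.252, 0.068, 0
q_1 = (l_1 − l_2) / l_1 = (0.504 − 0.252) / 0.504
     = 0.252 / 0.504 = 0.5 → 0.50

0.50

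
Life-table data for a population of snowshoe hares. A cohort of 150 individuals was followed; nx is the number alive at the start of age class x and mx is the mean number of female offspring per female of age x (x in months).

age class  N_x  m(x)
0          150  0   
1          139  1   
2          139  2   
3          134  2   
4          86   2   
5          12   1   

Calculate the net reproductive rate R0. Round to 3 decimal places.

lx = nx/n0 = nx/150: 1, 0.92667…, 0.92667…, 0.89333…, 0.57333…, 0.08
lx·mx by age: 0, 0.926667…, 1.853333…, 1.786667…, 1.146667…, 0.08
R0 = Σ lx·mx = 5.793333… → 5.793

5.793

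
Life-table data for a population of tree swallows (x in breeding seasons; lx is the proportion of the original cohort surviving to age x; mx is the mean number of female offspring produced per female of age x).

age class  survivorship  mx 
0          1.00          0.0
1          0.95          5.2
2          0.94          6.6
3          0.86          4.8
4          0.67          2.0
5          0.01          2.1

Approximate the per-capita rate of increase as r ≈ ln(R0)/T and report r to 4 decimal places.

R0 = Σ lx·mx = 0 + 4.94 + 6.204 + 4.128 + 1.34 + 0.021 = 16.633
Σ x·lx·mx = 35.197; T = 35.197/16.633 = 2.11609…
r ≈ ln(R0)/T = ln(16.633)/2.11609… = 1.328574… → 1.3286

1.3286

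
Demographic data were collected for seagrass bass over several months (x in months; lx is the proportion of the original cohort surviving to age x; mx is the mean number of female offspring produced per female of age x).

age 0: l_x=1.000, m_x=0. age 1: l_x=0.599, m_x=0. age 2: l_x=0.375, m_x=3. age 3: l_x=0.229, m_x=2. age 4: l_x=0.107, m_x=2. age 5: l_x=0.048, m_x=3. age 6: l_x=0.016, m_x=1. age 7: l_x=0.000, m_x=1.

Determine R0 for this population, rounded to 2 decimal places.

1.96

lx·mx by age: 0, 0, 1.125, 0.458, 0.214, 0.144, 0.016, 0
R0 = Σ lx·mx = 1.957 → 1.96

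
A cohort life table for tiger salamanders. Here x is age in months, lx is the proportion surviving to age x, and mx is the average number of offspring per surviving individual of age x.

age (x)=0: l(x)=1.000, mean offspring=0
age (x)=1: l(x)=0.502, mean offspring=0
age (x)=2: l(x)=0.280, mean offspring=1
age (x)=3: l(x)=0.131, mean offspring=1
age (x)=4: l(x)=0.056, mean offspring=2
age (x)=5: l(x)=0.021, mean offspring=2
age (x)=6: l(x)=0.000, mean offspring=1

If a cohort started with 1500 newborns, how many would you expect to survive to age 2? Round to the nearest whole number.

420

Expected survivors = N0 · l_2 = 1500 × 0.280 = 420 → 420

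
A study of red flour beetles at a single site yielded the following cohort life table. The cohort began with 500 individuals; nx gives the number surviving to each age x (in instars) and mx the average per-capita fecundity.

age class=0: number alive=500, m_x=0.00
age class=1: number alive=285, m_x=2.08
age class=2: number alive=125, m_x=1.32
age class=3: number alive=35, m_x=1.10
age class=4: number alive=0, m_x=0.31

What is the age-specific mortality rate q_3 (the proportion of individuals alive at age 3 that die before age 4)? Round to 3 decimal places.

1.000

lx = nx/n0 = nx/500: 1, 0.57, 0.25, 0.07, 0
q_3 = (l_3 − l_4) / l_3 = (0.07 − 0) / 0.07
     = 0.07 / 0.07 = 1 → 1.000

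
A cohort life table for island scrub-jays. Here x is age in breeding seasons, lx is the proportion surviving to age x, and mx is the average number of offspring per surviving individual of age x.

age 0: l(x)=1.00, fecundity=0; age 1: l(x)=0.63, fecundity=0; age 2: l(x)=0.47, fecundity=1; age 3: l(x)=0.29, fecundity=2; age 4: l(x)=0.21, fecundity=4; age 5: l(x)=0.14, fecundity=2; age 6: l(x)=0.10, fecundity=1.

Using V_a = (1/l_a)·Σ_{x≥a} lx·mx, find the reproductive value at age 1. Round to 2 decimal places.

3.60

lx·mx for x ≥ 1: 0, 0.47, 0.58, 0.84, 0.28, 0.1 → sum = 2.27
V_1 = 2.27 / l_1 = 2.27 / 0.63 = 3.603175… → 3.60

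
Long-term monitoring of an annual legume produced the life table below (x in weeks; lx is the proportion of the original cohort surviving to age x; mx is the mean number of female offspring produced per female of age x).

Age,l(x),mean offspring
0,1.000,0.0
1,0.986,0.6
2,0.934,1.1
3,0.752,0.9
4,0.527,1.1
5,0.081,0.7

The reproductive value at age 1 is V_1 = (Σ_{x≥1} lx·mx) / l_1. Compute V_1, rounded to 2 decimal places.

2.97

lx·mx for x ≥ 1: 0.5916, 1.0274, 0.6768, 0.5797, 0.0567 → sum = 2.9322
V_1 = 2.9322 / l_1 = 2.9322 / 0.986 = 2.973834… → 2.97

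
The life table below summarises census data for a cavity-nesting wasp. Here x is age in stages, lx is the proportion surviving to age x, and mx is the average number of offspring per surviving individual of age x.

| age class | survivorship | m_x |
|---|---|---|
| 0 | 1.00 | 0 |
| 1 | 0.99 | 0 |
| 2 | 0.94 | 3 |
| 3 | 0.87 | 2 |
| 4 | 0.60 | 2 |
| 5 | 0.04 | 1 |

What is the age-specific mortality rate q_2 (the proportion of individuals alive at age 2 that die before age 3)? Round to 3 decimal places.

q_2 = (l_2 − l_3) / l_2 = (0.94 − 0.87) / 0.94
     = 0.07 / 0.94 = 0.074468… → 0.074

0.074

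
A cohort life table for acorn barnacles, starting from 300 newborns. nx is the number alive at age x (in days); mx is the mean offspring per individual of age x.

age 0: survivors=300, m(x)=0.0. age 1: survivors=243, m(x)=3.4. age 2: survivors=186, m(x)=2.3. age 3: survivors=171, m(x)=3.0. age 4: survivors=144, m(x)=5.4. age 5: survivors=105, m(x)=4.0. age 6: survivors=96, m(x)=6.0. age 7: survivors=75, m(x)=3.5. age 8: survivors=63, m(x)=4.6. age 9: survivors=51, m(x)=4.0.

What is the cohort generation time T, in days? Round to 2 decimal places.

4.16

lx = nx/n0 = nx/300: 1, 0.81, 0.62, 0.57, 0.48, 0.35, 0.32, 0.25, 0.21, 0.17
lx·mx: 0, 2.754, 1.426, 1.71, 2.592, 1.4, 1.92, 0.875, 0.966, 0.68 → R0 = 14.323
x·lx·mx: 0, 2.754, 2.852, 5.13, 10.368, 7, 11.52, 6.125, 7.728, 6.12 → Σ = 59.597
T = 59.597 / 14.323 = 4.16093… → 4.16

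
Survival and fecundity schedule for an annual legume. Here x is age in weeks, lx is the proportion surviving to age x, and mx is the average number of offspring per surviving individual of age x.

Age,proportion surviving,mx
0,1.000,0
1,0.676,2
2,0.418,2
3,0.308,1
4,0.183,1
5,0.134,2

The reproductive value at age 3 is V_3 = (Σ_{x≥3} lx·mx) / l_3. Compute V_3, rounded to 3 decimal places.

lx·mx for x ≥ 3: 0.308, 0.183, 0.268 → sum = 0.759
V_3 = 0.759 / l_3 = 0.759 / 0.308 = 2.464286… → 2.464

2.464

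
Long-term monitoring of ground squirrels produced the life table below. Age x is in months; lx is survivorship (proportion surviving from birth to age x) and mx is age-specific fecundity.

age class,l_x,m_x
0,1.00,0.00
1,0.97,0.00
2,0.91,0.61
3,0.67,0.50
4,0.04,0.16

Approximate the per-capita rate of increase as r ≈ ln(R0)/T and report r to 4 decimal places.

-0.0458

R0 = Σ lx·mx = 0 + 0 + 0.5551 + 0.335 + 0.0064 = 0.8965
Σ x·lx·mx = 2.1408; T = 2.1408/0.8965 = 2.38795…
r ≈ ln(R0)/T = ln(0.8965)/2.38795… = -0.045753… → -0.0458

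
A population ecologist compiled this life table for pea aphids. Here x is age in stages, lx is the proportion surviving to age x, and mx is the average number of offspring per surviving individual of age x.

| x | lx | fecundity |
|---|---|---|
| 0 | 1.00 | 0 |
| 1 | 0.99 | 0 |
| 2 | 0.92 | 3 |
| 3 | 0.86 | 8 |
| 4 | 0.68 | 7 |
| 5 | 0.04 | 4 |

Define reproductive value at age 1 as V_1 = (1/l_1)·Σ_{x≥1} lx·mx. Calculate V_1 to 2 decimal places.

14.71

lx·mx for x ≥ 1: 0, 2.76, 6.88, 4.76, 0.16 → sum = 14.56
V_1 = 14.56 / l_1 = 14.56 / 0.99 = 14.707071… → 14.71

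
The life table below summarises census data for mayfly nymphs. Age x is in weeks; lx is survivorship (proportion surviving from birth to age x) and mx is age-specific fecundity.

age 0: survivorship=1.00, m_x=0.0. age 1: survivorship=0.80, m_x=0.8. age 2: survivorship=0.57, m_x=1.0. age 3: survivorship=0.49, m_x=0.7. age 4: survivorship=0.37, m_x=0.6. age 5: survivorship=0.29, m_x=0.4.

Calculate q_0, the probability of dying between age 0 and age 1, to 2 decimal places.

0.20

q_0 = (l_0 − l_1) / l_0 = (1 − 0.8) / 1
     = 0.2 / 1 = 0.2 → 0.20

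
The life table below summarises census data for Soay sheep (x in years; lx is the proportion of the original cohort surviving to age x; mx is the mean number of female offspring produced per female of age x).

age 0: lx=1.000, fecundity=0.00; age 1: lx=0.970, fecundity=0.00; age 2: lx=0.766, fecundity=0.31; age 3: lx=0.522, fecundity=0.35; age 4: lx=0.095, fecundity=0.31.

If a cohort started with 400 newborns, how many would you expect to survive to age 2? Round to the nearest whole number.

306

Expected survivors = N0 · l_2 = 400 × 0.766 = 306.4 → 306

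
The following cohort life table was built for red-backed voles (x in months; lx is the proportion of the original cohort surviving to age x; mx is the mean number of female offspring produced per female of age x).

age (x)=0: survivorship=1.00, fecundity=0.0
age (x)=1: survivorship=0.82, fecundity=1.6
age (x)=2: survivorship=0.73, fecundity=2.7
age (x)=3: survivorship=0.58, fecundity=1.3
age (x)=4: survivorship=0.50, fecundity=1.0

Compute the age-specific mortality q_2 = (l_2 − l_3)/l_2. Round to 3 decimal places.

0.205

q_2 = (l_2 − l_3) / l_2 = (0.73 − 0.58) / 0.73
     = 0.15 / 0.73 = 0.205479… → 0.205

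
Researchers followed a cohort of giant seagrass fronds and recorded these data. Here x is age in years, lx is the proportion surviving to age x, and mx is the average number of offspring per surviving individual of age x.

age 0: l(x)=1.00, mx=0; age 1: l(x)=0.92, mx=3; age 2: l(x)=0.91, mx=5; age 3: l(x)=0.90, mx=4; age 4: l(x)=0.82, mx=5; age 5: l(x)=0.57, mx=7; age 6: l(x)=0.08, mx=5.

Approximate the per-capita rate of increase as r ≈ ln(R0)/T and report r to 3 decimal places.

R0 = Σ lx·mx = 0 + 2.76 + 4.55 + 3.6 + 4.1 + 3.99 + 0.4 = 19.4
Σ x·lx·mx = 61.41; T = 61.41/19.4 = 3.16546…
r ≈ ln(R0)/T = ln(19.4)/3.16546… = 0.93676… → 0.937

0.937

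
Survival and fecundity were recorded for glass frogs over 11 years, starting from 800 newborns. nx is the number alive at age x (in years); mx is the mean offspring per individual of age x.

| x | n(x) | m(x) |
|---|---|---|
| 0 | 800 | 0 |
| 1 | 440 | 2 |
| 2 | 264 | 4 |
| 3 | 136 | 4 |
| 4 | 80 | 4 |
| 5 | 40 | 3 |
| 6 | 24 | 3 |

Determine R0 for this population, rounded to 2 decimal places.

lx = nx/n0 = nx/800: 1, 0.55, 0.33, 0.17, 0.1, 0.05, 0.03
lx·mx by age: 0, 1.1, 1.32, 0.68, 0.4, 0.15, 0.09
R0 = Σ lx·mx = 3.74 → 3.74

3.74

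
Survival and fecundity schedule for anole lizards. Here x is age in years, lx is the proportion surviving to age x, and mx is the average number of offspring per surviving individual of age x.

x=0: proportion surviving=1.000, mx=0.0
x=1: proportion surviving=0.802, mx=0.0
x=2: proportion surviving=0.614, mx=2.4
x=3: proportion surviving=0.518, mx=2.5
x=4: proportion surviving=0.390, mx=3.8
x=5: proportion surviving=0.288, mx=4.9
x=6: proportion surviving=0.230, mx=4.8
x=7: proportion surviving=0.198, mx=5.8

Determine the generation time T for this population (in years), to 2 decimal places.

lx·mx: 0, 0, 1.4736, 1.295, 1.482, 1.4112, 1.104, 1.1484 → R0 = 7.9142
x·lx·mx: 0, 0, 2.9472, 3.885, 5.928, 7.056, 6.624, 8.0388 → Σ = 34.479
T = 34.479 / 7.9142 = 4.3566… → 4.36

4.36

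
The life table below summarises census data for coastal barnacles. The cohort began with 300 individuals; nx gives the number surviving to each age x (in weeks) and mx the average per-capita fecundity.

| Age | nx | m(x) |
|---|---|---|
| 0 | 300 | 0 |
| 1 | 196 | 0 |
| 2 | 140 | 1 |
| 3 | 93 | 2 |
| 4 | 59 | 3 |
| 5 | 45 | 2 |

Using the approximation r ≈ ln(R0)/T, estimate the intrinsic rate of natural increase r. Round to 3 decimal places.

0.202

lx = nx/n0 = nx/300: 1, 0.65333…, 0.46667…, 0.31, 0.19667…, 0.15
R0 = Σ lx·mx = 0 + 0 + 0.46667… + 0.62 + 0.59… + 0.3 = 1.976667…
Σ x·lx·mx = 6.653333…; T = 6.653333…/1.976667… = 3.36594…
r ≈ ln(R0)/T = ln(1.976667…)/3.36594… = 0.20244… → 0.202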